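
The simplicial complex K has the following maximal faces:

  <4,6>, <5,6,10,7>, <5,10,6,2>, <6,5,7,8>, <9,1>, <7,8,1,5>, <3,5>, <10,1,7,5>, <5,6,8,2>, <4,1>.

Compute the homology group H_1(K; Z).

Take the total order 1 < 2 < 3 < 4 < 5 < 6 < 7 < 8 < 9 < 10 on the vertex set. Then K (dimension 3) consists of the simplices:

  0-simplices (10): [1], [2], [3], [4], [5], [6], [7], [8], [9], [10]
  1-simplices (21): [1,4], [1,5], [1,7], [1,8], [1,9], [1,10], [2,5], [2,6], [2,8], [2,10], [3,5], [4,6], [5,6], [5,7], [5,8], [5,10], [6,7], [6,8], [6,10], [7,8], [7,10]
  2-simplices (17): [1,5,7], [1,5,8], [1,5,10], [1,7,8], [1,7,10], [2,5,6], [2,5,8], [2,5,10], [2,6,8], [2,6,10], [5,6,7], [5,6,8], [5,6,10], [5,7,8], [5,7,10], [6,7,8], [6,7,10]
  3-simplices (6): [1,5,7,8], [1,5,7,10], [2,5,6,8], [2,5,6,10], [5,6,7,8], [5,6,7,10]

Hence C_0 ≅ Z^10, C_1 ≅ Z^21, C_2 ≅ Z^17, C_3 ≅ Z^6.

∂_1: C_1 → C_0 sends each edge [p,q] (with p < q) to q − p.
The 10×21 boundary matrix has rank 9 and Smith normal form diag(1,1,1,1,1,1,1,1,1).

Boundary ∂_2: C_2 → C_1 sends each 2-simplex [p,q,r] to [q,r] − [p,r] + [p,q]. For instance
  ∂[5,6,7] = [6,7] − [5,7] + [5,6],
  ∂[2,5,6] = [5,6] − [2,6] + [2,5].
This gives a 21×17 integer matrix of rank 11; reducing to Smith normal form yields diagonal entries (1,1,1,1,1,1,1,1,1,1,1).

∂_3: C_3 → C_2 sends each 3-simplex σ to the alternating sum Σ_i (−1)^i (σ with its i-th vertex removed). For instance
  ∂[5,6,7,10] = [6,7,10] − [5,7,10] + [5,6,10] − [5,6,7],
  ∂[2,5,6,8] = [5,6,8] − [2,6,8] + [2,5,8] − [2,5,6].
As a 17×6 matrix over Z this has rank 6, with invariant factors (1,1,1,1,1,1).

Computing H_k = (kernel of ∂_k) / (image of ∂_{k+1}):

  H_1: rank ker ∂_1 − rank ∂_2 = (21 − 9) − 11 = 1, and the invariant factors of ∂_2 are all 1, so H_1 = Z.

H_1 ≅ Z.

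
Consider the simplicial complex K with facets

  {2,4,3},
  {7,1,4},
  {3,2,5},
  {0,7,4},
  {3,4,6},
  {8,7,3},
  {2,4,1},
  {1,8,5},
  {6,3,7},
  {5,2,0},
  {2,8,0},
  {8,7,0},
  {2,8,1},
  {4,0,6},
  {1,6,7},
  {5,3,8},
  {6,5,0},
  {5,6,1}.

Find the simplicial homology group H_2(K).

H_2 = 0.

Order the vertices as 0 < 1 < 2 < 3 < 4 < 5 < 6 < 7 < 8. Listing each simplex with vertices in this order, K has dimension 2 with simplices:

  0-simplices (9): [0], [1], [2], [3], [4], [5], [6], [7], [8]
  1-simplices (27): (27 of them)
  2-simplices (18): [0,2,5], [0,2,8], [0,4,6], [0,4,7], [0,5,6], [0,7,8], [1,2,4], [1,2,8], [1,4,7], [1,5,6], [1,5,8], [1,6,7], [2,3,4], [2,3,5], [3,4,6], [3,5,8], [3,6,7], [3,7,8]

so the chain groups are C_0 ≅ Z^9, C_1 ≅ Z^27, C_2 ≅ Z^18.

Boundary ∂_1: C_1 → C_0 is given by ∂[p,q] = [q] − [p].
The 9×27 boundary matrix has rank 8 and Smith normal form diag(1,1,1,1,1,1,1,1).

The boundary map ∂_2: C_2 → C_1 acts by ∂[p,q,r] = [q,r] − [p,r] + [p,q]. For instance
  ∂[1,5,8] = [5,8] − [1,8] + [1,5],
  ∂[3,4,6] = [4,6] − [3,6] + [3,4].
This gives a 27×18 integer matrix of rank 18; reducing to Smith normal form yields diagonal entries (1,1,1,1,1,1,1,1,1,1,1,1,1,1,1,1,1,2).

Now H_k = ker ∂_k / im ∂_{k+1}, so:

  H_2: rank ker ∂_2 − rank ∂_3 = (18 − 18) − 0 = 0, and there is no ∂_3, so H_2 = 0.

(K is a triangulation of the Klein bottle.)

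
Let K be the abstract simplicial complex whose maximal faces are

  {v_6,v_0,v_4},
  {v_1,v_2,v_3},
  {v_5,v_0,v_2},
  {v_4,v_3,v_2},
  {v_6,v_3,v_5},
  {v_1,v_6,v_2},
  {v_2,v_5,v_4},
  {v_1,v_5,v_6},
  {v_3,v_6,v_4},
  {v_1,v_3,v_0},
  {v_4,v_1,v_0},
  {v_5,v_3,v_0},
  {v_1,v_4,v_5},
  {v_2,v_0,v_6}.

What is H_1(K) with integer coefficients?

H_1 ≅ Z^2.

Take the total order v_0 < v_1 < v_2 < v_3 < v_4 < v_5 < v_6 on the vertex set. Then K (dimension 2) consists of the simplices:

  0-simplices (7): [v_0], [v_1], [v_2], [v_3], [v_4], [v_5], [v_6]
  1-simplices (21): (21 of them)
  2-simplices (14): (14 of them)

giving chain groups C_0 ≅ Z^7, C_1 ≅ Z^21, C_2 ≅ Z^14.

The boundary map ∂_1: C_1 → C_0 maps an edge to its endpoints' difference, ∂[p,q] = q − p. For instance
  ∂[v_3,v_5] = [v_5] − [v_3].
This gives a 7×21 integer matrix of rank 6; reducing to Smith normal form yields diagonal entries (1,1,1,1,1,1).

The boundary map ∂_2: C_2 → C_1 maps a triangle to the signed sum of its edges. For instance
  ∂[v_0,v_2,v_5] = [v_2,v_5] − [v_0,v_5] + [v_0,v_2],
  ∂[v_0,v_2,v_6] = [v_2,v_6] − [v_0,v_6] + [v_0,v_2].
This gives a 21×14 integer matrix of rank 13; reducing to Smith normal form yields diagonal entries (1,1,1,1,1,1,1,1,1,1,1,1,1).

Now H_k = ker ∂_k / im ∂_{k+1}, so:

  H_1: rank ker ∂_1 − rank ∂_2 = (21 − 6) − 13 = 2, and the invariant factors of ∂_2 are all 1, so H_1 ≅ Z^2.

(K is a triangulation of the torus T^2.)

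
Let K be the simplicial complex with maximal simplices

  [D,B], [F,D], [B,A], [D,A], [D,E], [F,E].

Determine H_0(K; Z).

Take the total order A < B < D < E < F on the vertex set. Then K (dimension 1) consists of the simplices:

  0-simplices (5): A, B, D, E, F
  1-simplices (6): AB, AD, BD, DE, DF, EF

Hence C_0 ≅ Z^5, C_1 ≅ Z^6.

The boundary map ∂_1: C_1 → C_0 maps an edge to its endpoints' difference, ∂[p,q] = q − p.
As a 5×6 matrix over Z this has rank 4, with invariant factors (1,1,1,1).

Computing H_k = (kernel of ∂_k) / (image of ∂_{k+1}):

  H_0: rank C_0 − rank ∂_1 = 5 − 4 = 1, and the invariant factors of ∂_1 are all 1, so H_0 = Z.

H_0 = Z.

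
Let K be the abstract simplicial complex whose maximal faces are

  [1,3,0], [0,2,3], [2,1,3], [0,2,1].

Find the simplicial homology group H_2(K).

H_2 = Z.

Fix the vertex order 0 < 1 < 2 < 3 and write every simplex with vertices in increasing order. Then dim K = 2 and the simplices of K are:

  0-simplices (4): [0], [1], [2], [3]
  1-simplices (6): [0,1], [0,2], [0,3], [1,2], [1,3], [2,3]
  2-simplices (4): [0,1,2], [0,1,3], [0,2,3], [1,2,3]

Hence C_0 ≅ Z^4, C_1 ≅ Z^6, C_2 ≅ Z^4.

∂_1: C_1 → C_0 maps an edge to its endpoints' difference, ∂[p,q] = q − p. For instance
  ∂[0,3] = [3] − [0].
As a 4×6 matrix over Z this has rank 3, with invariant factors (1,1,1).

The boundary map ∂_2: C_2 → C_1 maps a triangle to the signed sum of its edges. For instance
  ∂[1,2,3] = [2,3] − [1,3] + [1,2],
  ∂[0,1,3] = [1,3] − [0,3] + [0,1].
This gives a 6×4 integer matrix of rank 3; reducing to Smith normal form yields diagonal entries (1,1,1).

Computing H_k = (kernel of ∂_k) / (image of ∂_{k+1}):

  H_2: rank ker ∂_2 − rank ∂_3 = (4 − 3) − 0 = 1, and there is no ∂_3, so H_2 = Z.

(K is a triangulation of the 2-sphere S^2.)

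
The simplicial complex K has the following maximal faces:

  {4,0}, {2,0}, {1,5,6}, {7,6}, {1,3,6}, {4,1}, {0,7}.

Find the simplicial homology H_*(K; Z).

Fix the vertex order 0 < 1 < 2 < 3 < 4 < 5 < 6 < 7 and write every simplex with vertices in increasing order. Then dim K = 2 and the simplices of K are:

  0-simplices (8): [0], [1], [2], [3], [4], [5], [6], [7]
  1-simplices (10): [0,2], [0,4], [0,7], [1,3], [1,4], [1,5], [1,6], [3,6], [5,6], [6,7]
  2-simplices (2): [1,3,6], [1,5,6]

Hence C_0 ≅ Z^8, C_1 ≅ Z^10, C_2 ≅ Z^2.

Boundary ∂_1: C_1 → C_0 maps an edge to its endpoints' difference, ∂[p,q] = q − p. For instance
  ∂[0,7] = [7] − [0].
As a 8×10 matrix over Z this has rank 7, with invariant factors (1,1,1,1,1,1,1).

Boundary ∂_2: C_2 → C_1 sends each 2-simplex [p,q,r] to [q,r] − [p,r] + [p,q]. For instance
  ∂[1,3,6] = [3,6] − [1,6] + [1,3],
  ∂[1,5,6] = [5,6] − [1,6] + [1,5].
This gives a 10×2 integer matrix of rank 2; reducing to Smith normal form yields diagonal entries (1,1).

From H_k ≅ ker(∂_k) / im(∂_{k+1}) we obtain:

  H_0: rank C_0 − rank ∂_1 = 8 − 7 = 1, and the invariant factors of ∂_1 are all 1, so H_0 ≅ Z.
  H_1: rank ker ∂_1 − rank ∂_2 = (10 − 7) − 2 = 1, and the invariant factors of ∂_2 are all 1, so H_1 ≅ Z.
  H_2: rank ker ∂_2 − rank ∂_3 = (2 − 2) − 0 = 0, and there is no ∂_3, so H_2 ≅ 0.

H_0 ≅ Z,  H_1 ≅ Z,  H_2 = 0.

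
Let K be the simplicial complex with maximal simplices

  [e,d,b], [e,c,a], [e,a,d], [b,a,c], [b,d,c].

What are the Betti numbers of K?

Fix the vertex order a < b < c < d < e and write every simplex with vertices in increasing order. Then dim K = 2 and the simplices of K are:

  0-simplices (5): a, b, c, d, e
  1-simplices (10): ab, ac, ad, ae, bc, bd, be, cd, ce, de
  2-simplices (5): abc, ace, ade, bcd, bde

giving chain groups C_0 ≅ Z^5, C_1 ≅ Z^10, C_2 ≅ Z^5.

Boundary ∂_1: C_1 → C_0 sends each edge [p,q] (with p < q) to q − p. For instance
  ∂ac = c − a.
This gives a 5×10 integer matrix of rank 4; reducing to Smith normal form yields diagonal entries (1,1,1,1).

∂_2: C_2 → C_1 acts by ∂[p,q,r] = [q,r] − [p,r] + [p,q]. For instance
  ∂bcd = cd − bd + bc,
  ∂ace = ce − ae + ac.
The 10×5 boundary matrix has rank 5 and Smith normal form diag(1,1,1,1,1).

Now H_k = ker ∂_k / im ∂_{k+1}, so:

  H_0: rank C_0 − rank ∂_1 = 5 − 4 = 1, and the invariant factors of ∂_1 are all 1, so H_0 = Z.
  H_1: rank ker ∂_1 − rank ∂_2 = (10 − 4) − 5 = 1, and the invariant factors of ∂_2 are all 1, so H_1 = Z.
  H_2: rank ker ∂_2 − rank ∂_3 = (5 − 5) − 0 = 0, and there is no ∂_3, so H_2 = 0.

(K is a triangulation of the Möbius band.)

Hence the Betti numbers are b_0 = 1, b_1 = 1, b_2 = 0.

b_0 = 1, b_1 = 1, b_2 = 0.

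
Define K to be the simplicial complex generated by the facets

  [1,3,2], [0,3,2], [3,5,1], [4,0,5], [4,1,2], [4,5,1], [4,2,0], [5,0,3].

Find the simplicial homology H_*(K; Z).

H_0 = Z,  H_1 = 0,  H_2 = Z.

Order the vertices as 0 < 1 < 2 < 3 < 4 < 5. Listing each simplex with vertices in this order, K has dimension 2 with simplices:

  0-simplices (6): [0], [1], [2], [3], [4], [5]
  1-simplices (12): [0,2], [0,3], [0,4], [0,5], [1,2], [1,3], [1,4], [1,5], [2,3], [2,4], [3,5], [4,5]
  2-simplices (8): [0,2,3], [0,2,4], [0,3,5], [0,4,5], [1,2,3], [1,2,4], [1,3,5], [1,4,5]

so the chain groups are C_0 ≅ Z^6, C_1 ≅ Z^12, C_2 ≅ Z^8.

Boundary ∂_1: C_1 → C_0 sends each edge [p,q] (with p < q) to q − p. For instance
  ∂[0,3] = [3] − [0].
The resulting 6×12 matrix has rank 5, and its Smith normal form has invariant factors (1,1,1,1,1).

Boundary ∂_2: C_2 → C_1 maps a triangle to the signed sum of its edges. For instance
  ∂[1,4,5] = [4,5] − [1,5] + [1,4],
  ∂[0,2,4] = [2,4] − [0,4] + [0,2].
This gives a 12×8 integer matrix of rank 7; reducing to Smith normal form yields diagonal entries (1,1,1,1,1,1,1).

Reading off H_k = ker ∂_k / im ∂_{k+1}:

  H_0: rank C_0 − rank ∂_1 = 6 − 5 = 1, and the invariant factors of ∂_1 are all 1, so H_0 = Z.
  H_1: rank ker ∂_1 − rank ∂_2 = (12 − 5) − 7 = 0, and the invariant factors of ∂_2 are all 1, so H_1 = 0.
  H_2: rank ker ∂_2 − rank ∂_3 = (8 − 7) − 0 = 1, and there is no ∂_3, so H_2 = Z.

As a check, the Euler characteristic is 6 − 12 + 8 = 2, which agrees with 1 − 0 + 1 = 2.
(K is a triangulation of the 2-sphere S^2.)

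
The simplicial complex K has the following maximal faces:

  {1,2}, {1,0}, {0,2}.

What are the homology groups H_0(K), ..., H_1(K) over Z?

Order the vertices as 0 < 1 < 2. Listing each simplex with vertices in this order, K has dimension 1 with simplices:

  0-simplices (3): [0], [1], [2]
  1-simplices (3): [0,1], [0,2], [1,2]

Hence C_0 ≅ Z^3, C_1 ≅ Z^3.

Boundary ∂_1: C_1 → C_0 is given by ∂[p,q] = [q] − [p].
This gives a 3×3 integer matrix of rank 2; reducing to Smith normal form yields diagonal entries (1,1).

Now H_k = ker ∂_k / im ∂_{k+1}, so:

  H_0: rank C_0 − rank ∂_1 = 3 − 2 = 1, and the invariant factors of ∂_1 are all 1, so H_0 = Z.
  H_1: rank ker ∂_1 − rank ∂_2 = (3 − 2) − 0 = 1, and there is no ∂_2, so H_1 = Z.

H_0 ≅ Z,  H_1 ≅ Z.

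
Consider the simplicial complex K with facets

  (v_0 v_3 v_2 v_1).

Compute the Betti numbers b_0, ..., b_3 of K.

b_0 = 1, b_1 = 0, b_2 = 0, b_3 = 0.

Take the total order v_0 < v_1 < v_2 < v_3 on the vertex set. Then K (dimension 3) consists of the simplices:

  0-simplices (4): [v_0], [v_1], [v_2], [v_3]
  1-simplices (6): [v_0,v_1], [v_0,v_2], [v_0,v_3], [v_1,v_2], [v_1,v_3], [v_2,v_3]
  2-simplices (4): [v_0,v_1,v_2], [v_0,v_1,v_3], [v_0,v_2,v_3], [v_1,v_2,v_3]
  3-simplices (1): [v_0,v_1,v_2,v_3]

so the chain groups are C_0 ≅ Z^4, C_1 ≅ Z^6, C_2 ≅ Z^4, C_3 ≅ Z^1.

The boundary map ∂_1: C_1 → C_0 sends each edge [p,q] (with p < q) to q − p.
As a 4×6 matrix over Z this has rank 3, with invariant factors (1,1,1).

The boundary map ∂_2: C_2 → C_1 acts by ∂[p,q,r] = [q,r] − [p,r] + [p,q]. For instance
  ∂[v_1,v_2,v_3] = [v_2,v_3] − [v_1,v_3] + [v_1,v_2],
  ∂[v_0,v_2,v_3] = [v_2,v_3] − [v_0,v_3] + [v_0,v_2].
This gives a 6×4 integer matrix of rank 3; reducing to Smith normal form yields diagonal entries (1,1,1).

The boundary map ∂_3: C_3 → C_2 sends each 3-simplex σ to the alternating sum Σ_i (−1)^i (σ with its i-th vertex removed). For instance
  ∂[v_0,v_1,v_2,v_3] = [v_1,v_2,v_3] − [v_0,v_2,v_3] + [v_0,v_1,v_3] − [v_0,v_1,v_2].
The resulting 4×1 matrix has rank 1, and its Smith normal form has invariant factors (1).

From H_k ≅ ker(∂_k) / im(∂_{k+1}) we obtain:

  H_0: rank C_0 − rank ∂_1 = 4 − 3 = 1, and the invariant factors of ∂_1 are all 1, so H_0 ≅ Z.
  H_1: rank ker ∂_1 − rank ∂_2 = (6 − 3) − 3 = 0, and the invariant factors of ∂_2 are all 1, so H_1 ≅ 0.
  H_2: rank ker ∂_2 − rank ∂_3 = (4 − 3) − 1 = 0, and the invariant factors of ∂_3 are all 1, so H_2 ≅ 0.
  H_3: rank ker ∂_3 − rank ∂_4 = (1 − 1) − 0 = 0, and there is no ∂_4, so H_3 ≅ 0.

As a check, the Euler characteristic is 4 − 6 + 4 − 1 = 1, which agrees with 1 − 0 + 0 − 0 = 1.

Hence the Betti numbers are b_0 = 1, b_1 = 0, b_2 = 0, b_3 = 0.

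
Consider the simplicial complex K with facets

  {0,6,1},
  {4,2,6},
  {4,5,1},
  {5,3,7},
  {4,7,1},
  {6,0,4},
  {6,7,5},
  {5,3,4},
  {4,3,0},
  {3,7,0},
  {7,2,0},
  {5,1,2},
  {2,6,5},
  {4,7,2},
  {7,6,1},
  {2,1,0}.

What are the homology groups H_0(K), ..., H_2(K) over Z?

H_0 = Z,  H_1 = Z^2,  H_2 = Z.

Order the vertices as 0 < 1 < 2 < 3 < 4 < 5 < 6 < 7. Listing each simplex with vertices in this order, K has dimension 2 with simplices:

  0-simplices (8): [0], [1], [2], [3], [4], [5], [6], [7]
  1-simplices (24): (24 of them)
  2-simplices (16): [0,1,2], [0,1,6], [0,2,7], [0,3,4], [0,3,7], [0,4,6], [1,2,5], [1,4,5], [1,4,7], [1,6,7], [2,4,6], [2,4,7], [2,5,6], [3,4,5], [3,5,7], [5,6,7]

Hence C_0 ≅ Z^8, C_1 ≅ Z^24, C_2 ≅ Z^16.

The boundary map ∂_1: C_1 → C_0 sends each edge [p,q] (with p < q) to q − p. For instance
  ∂[3,4] = [4] − [3].
This gives a 8×24 integer matrix of rank 7; reducing to Smith normal form yields diagonal entries (1,1,1,1,1,1,1).

∂_2: C_2 → C_1 maps a triangle to the signed sum of its edges. For instance
  ∂[0,4,6] = [4,6] − [0,6] + [0,4],
  ∂[0,2,7] = [2,7] − [0,7] + [0,2].
As a 24×16 matrix over Z this has rank 15, with invariant factors (1,1,1,1,1,1,1,1,1,1,1,1,1,1,1).

Now H_k = ker ∂_k / im ∂_{k+1}, so:

  H_0: rank C_0 − rank ∂_1 = 8 − 7 = 1, and the invariant factors of ∂_1 are all 1, so H_0 ≅ Z.
  H_1: rank ker ∂_1 − rank ∂_2 = (24 − 7) − 15 = 2, and the invariant factors of ∂_2 are all 1, so H_1 ≅ Z^2.
  H_2: rank ker ∂_2 − rank ∂_3 = (16 − 15) − 0 = 1, and there is no ∂_3, so H_2 ≅ Z.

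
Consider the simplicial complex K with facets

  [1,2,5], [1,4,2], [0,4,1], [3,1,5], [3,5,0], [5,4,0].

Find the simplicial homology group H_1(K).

H_1 = Z.

Take the total order 0 < 1 < 2 < 3 < 4 < 5 on the vertex set. Then K (dimension 2) consists of the simplices:

  0-simplices (6): [0], [1], [2], [3], [4], [5]
  1-simplices (12): [0,1], [0,3], [0,4], [0,5], [1,2], [1,3], [1,4], [1,5], [2,4], [2,5], [3,5], [4,5]
  2-simplices (6): [0,1,4], [0,3,5], [0,4,5], [1,2,4], [1,2,5], [1,3,5]

Hence C_0 ≅ Z^6, C_1 ≅ Z^12, C_2 ≅ Z^6.

Boundary ∂_1: C_1 → C_0 maps an edge to its endpoints' difference, ∂[p,q] = q − p. For instance
  ∂[2,4] = [4] − [2].
The resulting 6×12 matrix has rank 5, and its Smith normal form has invariant factors (1,1,1,1,1).

∂_2: C_2 → C_1 sends each 2-simplex [p,q,r] to [q,r] − [p,r] + [p,q]. For instance
  ∂[0,4,5] = [4,5] − [0,5] + [0,4],
  ∂[0,1,4] = [1,4] − [0,4] + [0,1].
The resulting 12×6 matrix has rank 6, and its Smith normal form has invariant factors (1,1,1,1,1,1).

From H_k ≅ ker(∂_k) / im(∂_{k+1}) we obtain:

  H_1: rank ker ∂_1 − rank ∂_2 = (12 − 5) − 6 = 1, and the invariant factors of ∂_2 are all 1, so H_1 = Z.

(K is a triangulation of the cylinder S^1 x I.)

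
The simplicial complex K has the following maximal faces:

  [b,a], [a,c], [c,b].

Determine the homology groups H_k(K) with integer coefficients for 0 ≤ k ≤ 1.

Fix the vertex order a < b < c and write every simplex with vertices in increasing order. Then dim K = 1 and the simplices of K are:

  0-simplices (3): a, b, c
  1-simplices (3): ab, ac, bc

Hence C_0 ≅ Z^3, C_1 ≅ Z^3.

∂_1: C_1 → C_0 is given by ∂[p,q] = [q] − [p].
As a 3×3 matrix over Z this has rank 2, with invariant factors (1,1).

Reading off H_k = ker ∂_k / im ∂_{k+1}:

  H_0: rank C_0 − rank ∂_1 = 3 − 2 = 1, and the invariant factors of ∂_1 are all 1, so H_0 = Z.
  H_1: rank ker ∂_1 − rank ∂_2 = (3 − 2) − 0 = 1, and there is no ∂_2, so H_1 = Z.

H_0 ≅ Z,  H_1 ≅ Z.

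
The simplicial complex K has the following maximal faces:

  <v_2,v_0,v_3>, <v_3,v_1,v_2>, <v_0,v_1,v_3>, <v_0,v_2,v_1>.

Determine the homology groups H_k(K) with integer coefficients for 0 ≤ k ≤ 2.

We work with the vertex ordering v_0 < v_1 < v_2 < v_3. The simplices of K, each written with vertices in increasing order, are:

  0-simplices (4): [v_0], [v_1], [v_2], [v_3]
  1-simplices (6): [v_0,v_1], [v_0,v_2], [v_0,v_3], [v_1,v_2], [v_1,v_3], [v_2,v_3]
  2-simplices (4): [v_0,v_1,v_2], [v_0,v_1,v_3], [v_0,v_2,v_3], [v_1,v_2,v_3]

giving chain groups C_0 ≅ Z^4, C_1 ≅ Z^6, C_2 ≅ Z^4.

The boundary map ∂_1: C_1 → C_0 maps an edge to its endpoints' difference, ∂[p,q] = q − p. For instance
  ∂[v_0,v_2] = [v_2] − [v_0].
The resulting 4×6 matrix has rank 3, and its Smith normal form has invariant factors (1,1,1).

∂_2: C_2 → C_1 maps a triangle to the signed sum of its edges. For instance
  ∂[v_0,v_1,v_2] = [v_1,v_2] − [v_0,v_2] + [v_0,v_1],
  ∂[v_0,v_1,v_3] = [v_1,v_3] − [v_0,v_3] + [v_0,v_1].
The 6×4 boundary matrix has rank 3 and Smith normal form diag(1,1,1).

Now H_k = ker ∂_k / im ∂_{k+1}, so:

  H_0: rank C_0 − rank ∂_1 = 4 − 3 = 1, and the invariant factors of ∂_1 are all 1, so H_0 ≅ Z.
  H_1: rank ker ∂_1 − rank ∂_2 = (6 − 3) − 3 = 0, and the invariant factors of ∂_2 are all 1, so H_1 ≅ 0.
  H_2: rank ker ∂_2 − rank ∂_3 = (4 − 3) − 0 = 1, and there is no ∂_3, so H_2 ≅ Z.

As a check, the Euler characteristic is 4 − 6 + 4 = 2, which agrees with 1 − 0 + 1 = 2.

H_0 ≅ Z,  H_1 = 0,  H_2 ≅ Z.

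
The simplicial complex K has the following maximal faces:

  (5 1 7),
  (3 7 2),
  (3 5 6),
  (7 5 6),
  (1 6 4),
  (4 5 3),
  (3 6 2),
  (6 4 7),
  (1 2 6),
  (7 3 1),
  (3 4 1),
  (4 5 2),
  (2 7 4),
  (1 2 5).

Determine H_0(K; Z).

H_0 = Z.

Fix the vertex order 1 < 2 < 3 < 4 < 5 < 6 < 7 and write every simplex with vertices in increasing order. Then dim K = 2 and the simplices of K are:

  0-simplices (7): [1], [2], [3], [4], [5], [6], [7]
  1-simplices (21): [1,2], [1,3], [1,4], [1,5], [1,6], [1,7], [2,3], [2,4], [2,5], [2,6], [2,7], [3,4], [3,5], [3,6], [3,7], [4,5], [4,6], [4,7], [5,6], [5,7], [6,7]
  2-simplices (14): [1,2,5], [1,2,6], [1,3,4], [1,3,7], [1,4,6], [1,5,7], [2,3,6], [2,3,7], [2,4,5], [2,4,7], [3,4,5], [3,5,6], [4,6,7], [5,6,7]

giving chain groups C_0 ≅ Z^7, C_1 ≅ Z^21, C_2 ≅ Z^14.

The boundary map ∂_1: C_1 → C_0 maps an edge to its endpoints' difference, ∂[p,q] = q − p. For instance
  ∂[5,7] = [7] − [5].
The resulting 7×21 matrix has rank 6, and its Smith normal form has invariant factors (1,1,1,1,1,1).

∂_2: C_2 → C_1 acts by ∂[p,q,r] = [q,r] − [p,r] + [p,q]. For instance
  ∂[1,3,7] = [3,7] − [1,7] + [1,3],
  ∂[2,4,7] = [4,7] − [2,7] + [2,4].
The 21×14 boundary matrix has rank 13 and Smith normal form diag(1,1,1,1,1,1,1,1,1,1,1,1,1).

Now H_k = ker ∂_k / im ∂_{k+1}, so:

  H_0: rank C_0 − rank ∂_1 = 7 − 6 = 1, and the invariant factors of ∂_1 are all 1, so H_0 ≅ Z.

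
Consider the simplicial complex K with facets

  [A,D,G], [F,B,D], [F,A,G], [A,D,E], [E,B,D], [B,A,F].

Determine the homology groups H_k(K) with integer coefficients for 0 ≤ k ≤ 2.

H_0 = Z,  H_1 = Z,  H_2 = 0.

Take the total order A < B < D < E < F < G on the vertex set. Then K (dimension 2) consists of the simplices:

  0-simplices (6): A, B, D, E, F, G
  1-simplices (12): AB, AD, AE, AF, AG, BD, BE, BF, DE, DF, DG, FG
  2-simplices (6): ABF, ADE, ADG, AFG, BDE, BDF

so the chain groups are C_0 ≅ Z^6, C_1 ≅ Z^12, C_2 ≅ Z^6.

Boundary ∂_1: C_1 → C_0 is given by ∂[p,q] = [q] − [p]. For instance
  ∂AB = B − A.
This gives a 6×12 integer matrix of rank 5; reducing to Smith normal form yields diagonal entries (1,1,1,1,1).

The boundary map ∂_2: C_2 → C_1 acts by ∂[p,q,r] = [q,r] − [p,r] + [p,q]. For instance
  ∂BDE = DE − BE + BD,
  ∂AFG = FG − AG + AF.
The resulting 12×6 matrix has rank 6, and its Smith normal form has invariant factors (1,1,1,1,1,1).

Now H_k = ker ∂_k / im ∂_{k+1}, so:

  H_0: rank C_0 − rank ∂_1 = 6 − 5 = 1, and the invariant factors of ∂_1 are all 1, so H_0 ≅ Z.
  H_1: rank ker ∂_1 − rank ∂_2 = (12 − 5) − 6 = 1, and the invariant factors of ∂_2 are all 1, so H_1 ≅ Z.
  H_2: rank ker ∂_2 − rank ∂_3 = (6 − 6) − 0 = 0, and there is no ∂_3, so H_2 ≅ 0.

As a check, the Euler characteristic is 6 − 12 + 6 = 0, which agrees with 1 − 1 + 0 = 0.
(K is a triangulation of the cylinder S^1 x I.)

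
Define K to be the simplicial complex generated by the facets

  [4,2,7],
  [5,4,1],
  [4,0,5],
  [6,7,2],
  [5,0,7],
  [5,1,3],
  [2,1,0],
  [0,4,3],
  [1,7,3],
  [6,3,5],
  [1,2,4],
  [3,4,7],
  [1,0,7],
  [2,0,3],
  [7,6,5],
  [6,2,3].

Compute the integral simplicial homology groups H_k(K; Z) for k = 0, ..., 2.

H_0 = Z,  H_1 = Z^2,  H_2 = Z.

Fix the vertex order 0 < 1 < 2 < 3 < 4 < 5 < 6 < 7 and write every simplex with vertices in increasing order. Then dim K = 2 and the simplices of K are:

  0-simplices (8): [0], [1], [2], [3], [4], [5], [6], [7]
  1-simplices (24): (24 of them)
  2-simplices (16): [0,1,2], [0,1,7], [0,2,3], [0,3,4], [0,4,5], [0,5,7], [1,2,4], [1,3,5], [1,3,7], [1,4,5], [2,3,6], [2,4,7], [2,6,7], [3,4,7], [3,5,6], [5,6,7]

giving chain groups C_0 ≅ Z^8, C_1 ≅ Z^24, C_2 ≅ Z^16.

Boundary ∂_1: C_1 → C_0 sends each edge [p,q] (with p < q) to q − p. For instance
  ∂[1,5] = [5] − [1].
The resulting 8×24 matrix has rank 7, and its Smith normal form has invariant factors (1,1,1,1,1,1,1).

∂_2: C_2 → C_1 sends each 2-simplex [p,q,r] to [q,r] − [p,r] + [p,q]. For instance
  ∂[0,5,7] = [5,7] − [0,7] + [0,5],
  ∂[1,4,5] = [4,5] − [1,5] + [1,4].
As a 24×16 matrix over Z this has rank 15, with invariant factors (1,1,1,1,1,1,1,1,1,1,1,1,1,1,1).

From H_k ≅ ker(∂_k) / im(∂_{k+1}) we obtain:

  H_0: rank C_0 − rank ∂_1 = 8 − 7 = 1, and the invariant factors of ∂_1 are all 1, so H_0 ≅ Z.
  H_1: rank ker ∂_1 − rank ∂_2 = (24 − 7) − 15 = 2, and the invariant factors of ∂_2 are all 1, so H_1 ≅ Z^2.
  H_2: rank ker ∂_2 − rank ∂_3 = (16 − 15) − 0 = 1, and there is no ∂_3, so H_2 ≅ Z.

(K is a triangulation of the torus T^2.)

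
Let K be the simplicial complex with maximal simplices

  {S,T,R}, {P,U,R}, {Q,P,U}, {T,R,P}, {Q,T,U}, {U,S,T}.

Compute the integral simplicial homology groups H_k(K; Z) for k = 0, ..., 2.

We work with the vertex ordering P < Q < R < S < T < U. The simplices of K, each written with vertices in increasing order, are:

  0-simplices (6): P, Q, R, S, T, U
  1-simplices (12): PQ, PR, PT, PU, QT, QU, RS, RT, RU, ST, SU, TU
  2-simplices (6): PQU, PRT, PRU, QTU, RST, STU

giving chain groups C_0 ≅ Z^6, C_1 ≅ Z^12, C_2 ≅ Z^6.

∂_1: C_1 → C_0 is given by ∂[p,q] = [q] − [p].
As a 6×12 matrix over Z this has rank 5, with invariant factors (1,1,1,1,1).

Boundary ∂_2: C_2 → C_1 acts by ∂[p,q,r] = [q,r] − [p,r] + [p,q]. For instance
  ∂QTU = TU − QU + QT,
  ∂PRU = RU − PU + PR.
As a 12×6 matrix over Z this has rank 6, with invariant factors (1,1,1,1,1,1).

Reading off H_k = ker ∂_k / im ∂_{k+1}:

  H_0: rank C_0 − rank ∂_1 = 6 − 5 = 1, and the invariant factors of ∂_1 are all 1, so H_0 ≅ Z.
  H_1: rank ker ∂_1 − rank ∂_2 = (12 − 5) − 6 = 1, and the invariant factors of ∂_2 are all 1, so H_1 ≅ Z.
  H_2: rank ker ∂_2 − rank ∂_3 = (6 − 6) − 0 = 0, and there is no ∂_3, so H_2 ≅ 0.

As a check, the Euler characteristic is 6 − 12 + 6 = 0, which agrees with 1 − 1 + 0 = 0.
(K is a triangulation of the cylinder S^1 x I.)

H_0 ≅ Z,  H_1 ≅ Z,  H_2 = 0.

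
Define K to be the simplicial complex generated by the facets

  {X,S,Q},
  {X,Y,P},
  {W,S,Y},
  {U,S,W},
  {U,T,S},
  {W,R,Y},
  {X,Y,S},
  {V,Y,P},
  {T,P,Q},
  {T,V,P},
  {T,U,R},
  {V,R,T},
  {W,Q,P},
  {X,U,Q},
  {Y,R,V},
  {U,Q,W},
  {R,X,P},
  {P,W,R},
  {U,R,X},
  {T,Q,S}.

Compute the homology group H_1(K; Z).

Take the total order P < Q < R < S < T < U < V < W < X < Y on the vertex set. Then K (dimension 2) consists of the simplices:

  0-simplices (10): P, Q, R, S, T, U, V, W, X, Y
  1-simplices (30): PQ, PR, PT, PV, PW, PX, PY, QS, QT, QU, QW, QX, RT, RU, RV, RW, RX, RY, ST, SU, SW, SX, SY, TU, TV, UW, UX, VY, WY, XY
  2-simplices (20): PQT, PQW, PRW, PRX, PTV, PVY, PXY, QST, QSX, QUW, QUX, RTU, RTV, RUX, RVY, RWY, STU, SUW, SWY, SXY

giving chain groups C_0 ≅ Z^10, C_1 ≅ Z^30, C_2 ≅ Z^20.

Boundary ∂_1: C_1 → C_0 sends each edge [p,q] (with p < q) to q − p.
The resulting 10×30 matrix has rank 9, and its Smith normal form has invariant factors (1,1,1,1,1,1,1,1,1).

The boundary map ∂_2: C_2 → C_1 acts by ∂[p,q,r] = [q,r] − [p,r] + [p,q]. For instance
  ∂QST = ST − QT + QS,
  ∂PXY = XY − PY + PX.
The resulting 30×20 matrix has rank 20, and its Smith normal form has invariant factors (1,1,1,1,1,1,1,1,1,1,1,1,1,1,1,1,1,1,1,2).

Now H_k = ker ∂_k / im ∂_{k+1}, so:

  H_1: rank ker ∂_1 − rank ∂_2 = (30 − 9) − 20 = 1, and ∂_2 has invariant factor 2 > 1, so H_1 ≅ Z × Z/2.

(K is a triangulation of the Klein bottle.)

H_1 = Z × Z/2.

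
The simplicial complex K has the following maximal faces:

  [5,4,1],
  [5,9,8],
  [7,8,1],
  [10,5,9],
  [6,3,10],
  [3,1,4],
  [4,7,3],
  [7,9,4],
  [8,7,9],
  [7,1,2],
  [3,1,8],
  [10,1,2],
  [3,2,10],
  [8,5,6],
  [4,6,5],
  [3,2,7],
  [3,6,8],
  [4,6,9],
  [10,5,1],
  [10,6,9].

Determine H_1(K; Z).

We work with the vertex ordering 1 < 2 < 3 < 4 < 5 < 6 < 7 < 8 < 9 < 10. The simplices of K, each written with vertices in increasing order, are:

  0-simplices (10): [1], [2], [3], [4], [5], [6], [7], [8], [9], [10]
  1-simplices (30): (30 of them)
  2-simplices (20): (20 of them)

so the chain groups are C_0 ≅ Z^10, C_1 ≅ Z^30, C_2 ≅ Z^20.

The boundary map ∂_1: C_1 → C_0 maps an edge to its endpoints' difference, ∂[p,q] = q − p.
The 10×30 boundary matrix has rank 9 and Smith normal form diag(1,1,1,1,1,1,1,1,1).

∂_2: C_2 → C_1 acts by ∂[p,q,r] = [q,r] − [p,r] + [p,q]. For instance
  ∂[3,6,8] = [6,8] − [3,8] + [3,6],
  ∂[5,9,10] = [9,10] − [5,10] + [5,9].
This gives a 30×20 integer matrix of rank 20; reducing to Smith normal form yields diagonal entries (1,1,1,1,1,1,1,1,1,1,1,1,1,1,1,1,1,1,1,2).

Reading off H_k = ker ∂_k / im ∂_{k+1}:

  H_1: rank ker ∂_1 − rank ∂_2 = (30 − 9) − 20 = 1, and ∂_2 has invariant factor 2 > 1, so H_1 ≅ Z ⊕ Z/2.

H_1 = Z ⊕ Z/2.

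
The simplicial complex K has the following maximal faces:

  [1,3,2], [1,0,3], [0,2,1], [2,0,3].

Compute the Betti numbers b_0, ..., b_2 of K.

b_0 = 1, b_1 = 0, b_2 = 1.

Fix the vertex order 0 < 1 < 2 < 3 and write every simplex with vertices in increasing order. Then dim K = 2 and the simplices of K are:

  0-simplices (4): [0], [1], [2], [3]
  1-simplices (6): [0,1], [0,2], [0,3], [1,2], [1,3], [2,3]
  2-simplices (4): [0,1,2], [0,1,3], [0,2,3], [1,2,3]

so the chain groups are C_0 ≅ Z^4, C_1 ≅ Z^6, C_2 ≅ Z^4.

∂_1: C_1 → C_0 sends each edge [p,q] (with p < q) to q − p. For instance
  ∂[0,2] = [2] − [0].
The resulting 4×6 matrix has rank 3, and its Smith normal form has invariant factors (1,1,1).

∂_2: C_2 → C_1 maps a triangle to the signed sum of its edges. For instance
  ∂[1,2,3] = [2,3] − [1,3] + [1,2],
  ∂[0,1,3] = [1,3] − [0,3] + [0,1].
This gives a 6×4 integer matrix of rank 3; reducing to Smith normal form yields diagonal entries (1,1,1).

Computing H_k = (kernel of ∂_k) / (image of ∂_{k+1}):

  H_0: rank C_0 − rank ∂_1 = 4 − 3 = 1, and the invariant factors of ∂_1 are all 1, so H_0 = Z.
  H_1: rank ker ∂_1 − rank ∂_2 = (6 − 3) − 3 = 0, and the invariant factors of ∂_2 are all 1, so H_1 = 0.
  H_2: rank ker ∂_2 − rank ∂_3 = (4 − 3) − 0 = 1, and there is no ∂_3, so H_2 = Z.

Hence the Betti numbers are b_0 = 1, b_1 = 0, b_2 = 1.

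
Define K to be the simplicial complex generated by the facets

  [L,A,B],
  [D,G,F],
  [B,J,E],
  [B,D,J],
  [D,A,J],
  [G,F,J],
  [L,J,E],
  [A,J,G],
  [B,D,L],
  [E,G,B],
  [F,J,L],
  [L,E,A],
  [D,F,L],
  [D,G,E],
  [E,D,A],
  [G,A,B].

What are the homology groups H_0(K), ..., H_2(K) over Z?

H_0 ≅ Z,  H_1 ≅ Z^2,  H_2 ≅ Z.

Take the total order A < B < D < E < F < G < J < L on the vertex set. Then K (dimension 2) consists of the simplices:

  0-simplices (8): A, B, D, E, F, G, J, L
  1-simplices (24): AB, AD, AE, AG, AJ, AL, BD, BE, BG, BJ, BL, DE, DF, DG, DJ, DL, EG, EJ, EL, FG, FJ, FL, GJ, JL
  2-simplices (16): ABG, ABL, ADE, ADJ, AEL, AGJ, BDJ, BDL, BEG, BEJ, DEG, DFG, DFL, EJL, FGJ, FJL

so the chain groups are C_0 ≅ Z^8, C_1 ≅ Z^24, C_2 ≅ Z^16.

∂_1: C_1 → C_0 maps an edge to its endpoints' difference, ∂[p,q] = q − p.
The 8×24 boundary matrix has rank 7 and Smith normal form diag(1,1,1,1,1,1,1).

Boundary ∂_2: C_2 → C_1 acts by ∂[p,q,r] = [q,r] − [p,r] + [p,q]. For instance
  ∂DEG = EG − DG + DE,
  ∂FGJ = GJ − FJ + FG.
The resulting 24×16 matrix has rank 15, and its Smith normal form has invariant factors (1,1,1,1,1,1,1,1,1,1,1,1,1,1,1).

From H_k ≅ ker(∂_k) / im(∂_{k+1}) we obtain:

  H_0: rank C_0 − rank ∂_1 = 8 − 7 = 1, and the invariant factors of ∂_1 are all 1, so H_0 ≅ Z.
  H_1: rank ker ∂_1 − rank ∂_2 = (24 − 7) − 15 = 2, and the invariant factors of ∂_2 are all 1, so H_1 ≅ Z^2.
  H_2: rank ker ∂_2 − rank ∂_3 = (16 − 15) − 0 = 1, and there is no ∂_3, so H_2 ≅ Z.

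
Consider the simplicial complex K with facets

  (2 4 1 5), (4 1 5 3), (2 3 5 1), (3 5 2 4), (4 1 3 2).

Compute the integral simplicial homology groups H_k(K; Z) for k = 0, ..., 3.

We work with the vertex ordering 1 < 2 < 3 < 4 < 5. The simplices of K, each written with vertices in increasing order, are:

  0-simplices (5): [1], [2], [3], [4], [5]
  1-simplices (10): [1,2], [1,3], [1,4], [1,5], [2,3], [2,4], [2,5], [3,4], [3,5], [4,5]
  2-simplices (10): [1,2,3], [1,2,4], [1,2,5], [1,3,4], [1,3,5], [1,4,5], [2,3,4], [2,3,5], [2,4,5], [3,4,5]
  3-simplices (5): [1,2,3,4], [1,2,3,5], [1,2,4,5], [1,3,4,5], [2,3,4,5]

so the chain groups are C_0 ≅ Z^5, C_1 ≅ Z^10, C_2 ≅ Z^10, C_3 ≅ Z^5.

Boundary ∂_1: C_1 → C_0 is given by ∂[p,q] = [q] − [p]. For instance
  ∂[2,5] = [5] − [2].
The resulting 5×10 matrix has rank 4, and its Smith normal form has invariant factors (1,1,1,1).

Boundary ∂_2: C_2 → C_1 sends each 2-simplex [p,q,r] to [q,r] − [p,r] + [p,q]. For instance
  ∂[1,2,4] = [2,4] − [1,4] + [1,2],
  ∂[2,3,4] = [3,4] − [2,4] + [2,3].
The resulting 10×10 matrix has rank 6, and its Smith normal form has invariant factors (1,1,1,1,1,1).

∂_3: C_3 → C_2 sends each 3-simplex σ to the alternating sum Σ_i (−1)^i (σ with its i-th vertex removed). For instance
  ∂[1,2,4,5] = [2,4,5] − [1,4,5] + [1,2,5] − [1,2,4],
  ∂[2,3,4,5] = [3,4,5] − [2,4,5] + [2,3,5] − [2,3,4].
This gives a 10×5 integer matrix of rank 4; reducing to Smith normal form yields diagonal entries (1,1,1,1).

Now H_k = ker ∂_k / im ∂_{k+1}, so:

  H_0: rank C_0 − rank ∂_1 = 5 − 4 = 1, and the invariant factors of ∂_1 are all 1, so H_0 ≅ Z.
  H_1: rank ker ∂_1 − rank ∂_2 = (10 − 4) − 6 = 0, and the invariant factors of ∂_2 are all 1, so H_1 ≅ 0.
  H_2: rank ker ∂_2 − rank ∂_3 = (10 − 6) − 4 = 0, and the invariant factors of ∂_3 are all 1, so H_2 ≅ 0.
  H_3: rank ker ∂_3 − rank ∂_4 = (5 − 4) − 0 = 1, and there is no ∂_4, so H_3 ≅ Z.

As a check, the Euler characteristic is 5 − 10 + 10 − 5 = 0, which agrees with 1 − 0 + 0 − 1 = 0.

H_0 ≅ Z,  H_1 = 0,  H_2 = 0,  H_3 ≅ Z.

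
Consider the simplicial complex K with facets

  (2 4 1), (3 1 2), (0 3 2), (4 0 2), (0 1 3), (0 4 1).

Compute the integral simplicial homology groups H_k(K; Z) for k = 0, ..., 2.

H_0 ≅ Z,  H_1 = 0,  H_2 ≅ Z.

We work with the vertex ordering 0 < 1 < 2 < 3 < 4. The simplices of K, each written with vertices in increasing order, are:

  0-simplices (5): [0], [1], [2], [3], [4]
  1-simplices (9): [0,1], [0,2], [0,3], [0,4], [1,2], [1,3], [1,4], [2,3], [2,4]
  2-simplices (6): [0,1,3], [0,1,4], [0,2,3], [0,2,4], [1,2,3], [1,2,4]

giving chain groups C_0 ≅ Z^5, C_1 ≅ Z^9, C_2 ≅ Z^6.

The boundary map ∂_1: C_1 → C_0 is given by ∂[p,q] = [q] − [p]. For instance
  ∂[0,2] = [2] − [0].
As a 5×9 matrix over Z this has rank 4, with invariant factors (1,1,1,1).

Boundary ∂_2: C_2 → C_1 maps a triangle to the signed sum of its edges. For instance
  ∂[0,2,3] = [2,3] − [0,3] + [0,2],
  ∂[0,1,3] = [1,3] − [0,3] + [0,1].
The 9×6 boundary matrix has rank 5 and Smith normal form diag(1,1,1,1,1).

From H_k ≅ ker(∂_k) / im(∂_{k+1}) we obtain:

  H_0: rank C_0 − rank ∂_1 = 5 − 4 = 1, and the invariant factors of ∂_1 are all 1, so H_0 ≅ Z.
  H_1: rank ker ∂_1 − rank ∂_2 = (9 − 4) − 5 = 0, and the invariant factors of ∂_2 are all 1, so H_1 ≅ 0.
  H_2: rank ker ∂_2 − rank ∂_3 = (6 − 5) − 0 = 1, and there is no ∂_3, so H_2 ≅ Z.

As a check, the Euler characteristic is 5 − 9 + 6 = 2, which agrees with 1 − 0 + 1 = 2.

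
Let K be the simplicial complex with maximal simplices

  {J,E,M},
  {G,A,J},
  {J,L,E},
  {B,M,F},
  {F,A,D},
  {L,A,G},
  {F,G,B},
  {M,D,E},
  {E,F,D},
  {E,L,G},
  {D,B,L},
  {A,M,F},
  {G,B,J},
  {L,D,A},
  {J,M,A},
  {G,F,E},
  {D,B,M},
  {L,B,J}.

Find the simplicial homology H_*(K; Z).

H_0 = Z,  H_1 = Z ⊕ Z/2,  H_2 = 0.

Order the vertices as A < B < D < E < F < G < J < L < M. Listing each simplex with vertices in this order, K has dimension 2 with simplices:

  0-simplices (9): A, B, D, E, F, G, J, L, M
  1-simplices (27): AD, AF, AG, AJ, AL, AM, BD, BF, BG, BJ, BL, BM, DE, DF, DL, DM, EF, EG, EJ, EL, EM, FG, FM, GJ, GL, JL, JM
  2-simplices (18): ADF, ADL, AFM, AGJ, AGL, AJM, BDL, BDM, BFG, BFM, BGJ, BJL, DEF, DEM, EFG, EGL, EJL, EJM

so the chain groups are C_0 ≅ Z^9, C_1 ≅ Z^27, C_2 ≅ Z^18.

The boundary map ∂_1: C_1 → C_0 is given by ∂[p,q] = [q] − [p]. For instance
  ∂AD = D − A.
As a 9×27 matrix over Z this has rank 8, with invariant factors (1,1,1,1,1,1,1,1).

Boundary ∂_2: C_2 → C_1 acts by ∂[p,q,r] = [q,r] − [p,r] + [p,q]. For instance
  ∂BGJ = GJ − BJ + BG,
  ∂BFM = FM − BM + BF.
This gives a 27×18 integer matrix of rank 18; reducing to Smith normal form yields diagonal entries (1,1,1,1,1,1,1,1,1,1,1,1,1,1,1,1,1,2).

Computing H_k = (kernel of ∂_k) / (image of ∂_{k+1}):

  H_0: rank C_0 − rank ∂_1 = 9 − 8 = 1, and the invariant factors of ∂_1 are all 1, so H_0 = Z.
  H_1: rank ker ∂_1 − rank ∂_2 = (27 − 8) − 18 = 1, and ∂_2 has invariant factor 2 > 1, so H_1 = Z ⊕ Z/2.
  H_2: rank ker ∂_2 − rank ∂_3 = (18 − 18) − 0 = 0, and there is no ∂_3, so H_2 = 0.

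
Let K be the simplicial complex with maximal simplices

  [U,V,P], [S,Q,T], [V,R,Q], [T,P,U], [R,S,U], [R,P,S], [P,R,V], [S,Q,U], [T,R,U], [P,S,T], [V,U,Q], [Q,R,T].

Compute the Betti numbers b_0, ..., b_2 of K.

b_0 = 1, b_1 = 0, b_2 = 0.

Fix the vertex order P < Q < R < S < T < U < V and write every simplex with vertices in increasing order. Then dim K = 2 and the simplices of K are:

  0-simplices (7): P, Q, R, S, T, U, V
  1-simplices (18): PR, PS, PT, PU, PV, QR, QS, QT, QU, QV, RS, RT, RU, RV, ST, SU, TU, UV
  2-simplices (12): PRS, PRV, PST, PTU, PUV, QRT, QRV, QST, QSU, QUV, RSU, RTU

Hence C_0 ≅ Z^7, C_1 ≅ Z^18, C_2 ≅ Z^12.

The boundary map ∂_1: C_1 → C_0 maps an edge to its endpoints' difference, ∂[p,q] = q − p.
As a 7×18 matrix over Z this has rank 6, with invariant factors (1,1,1,1,1,1).

The boundary map ∂_2: C_2 → C_1 sends each 2-simplex [p,q,r] to [q,r] − [p,r] + [p,q]. For instance
  ∂PST = ST − PT + PS,
  ∂QSU = SU − QU + QS.
The 18×12 boundary matrix has rank 12 and Smith normal form diag(1,1,1,1,1,1,1,1,1,1,1,2).

Computing H_k = (kernel of ∂_k) / (image of ∂_{k+1}):

  H_0: rank C_0 − rank ∂_1 = 7 − 6 = 1, and the invariant factors of ∂_1 are all 1, so H_0 ≅ Z.
  H_1: rank ker ∂_1 − rank ∂_2 = (18 − 6) − 12 = 0, and ∂_2 has invariant factor 2 > 1, so H_1 ≅ Z_2.
  H_2: rank ker ∂_2 − rank ∂_3 = (12 − 12) − 0 = 0, and there is no ∂_3, so H_2 ≅ 0.

(K is a triangulation of the real projective plane RP^2.)

Hence the Betti numbers are b_0 = 1, b_1 = 0, b_2 = 0.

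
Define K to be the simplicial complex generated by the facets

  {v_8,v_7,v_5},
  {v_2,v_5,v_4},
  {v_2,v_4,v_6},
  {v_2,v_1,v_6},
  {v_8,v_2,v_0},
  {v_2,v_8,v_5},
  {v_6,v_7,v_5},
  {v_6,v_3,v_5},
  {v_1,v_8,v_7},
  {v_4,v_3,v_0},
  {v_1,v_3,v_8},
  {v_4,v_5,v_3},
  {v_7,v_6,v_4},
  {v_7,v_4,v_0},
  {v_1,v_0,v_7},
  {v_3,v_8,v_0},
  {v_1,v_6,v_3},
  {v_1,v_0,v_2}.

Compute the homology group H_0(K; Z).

H_0 = Z.

Order the vertices as v_0 < v_1 < v_2 < v_3 < v_4 < v_5 < v_6 < v_7 < v_8. Listing each simplex with vertices in this order, K has dimension 2 with simplices:

  0-simplices (9): [v_0], [v_1], [v_2], [v_3], [v_4], [v_5], [v_6], [v_7], [v_8]
  1-simplices (27): (27 of them)
  2-simplices (18): (18 of them)

giving chain groups C_0 ≅ Z^9, C_1 ≅ Z^27, C_2 ≅ Z^18.

∂_1: C_1 → C_0 sends each edge [p,q] (with p < q) to q − p.
The resulting 9×27 matrix has rank 8, and its Smith normal form has invariant factors (1,1,1,1,1,1,1,1).

∂_2: C_2 → C_1 maps a triangle to the signed sum of its edges. For instance
  ∂[v_2,v_5,v_8] = [v_5,v_8] − [v_2,v_8] + [v_2,v_5],
  ∂[v_5,v_6,v_7] = [v_6,v_7] − [v_5,v_7] + [v_5,v_6].
This gives a 27×18 integer matrix of rank 18; reducing to Smith normal form yields diagonal entries (1,1,1,1,1,1,1,1,1,1,1,1,1,1,1,1,1,2).

Computing H_k = (kernel of ∂_k) / (image of ∂_{k+1}):

  H_0: rank C_0 − rank ∂_1 = 9 − 8 = 1, and the invariant factors of ∂_1 are all 1, so H_0 ≅ Z.

(K is a triangulation of the Klein bottle.)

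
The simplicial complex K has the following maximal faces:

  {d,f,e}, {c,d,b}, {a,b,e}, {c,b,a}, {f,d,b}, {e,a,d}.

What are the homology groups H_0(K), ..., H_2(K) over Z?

H_0 = Z,  H_1 = Z,  H_2 = 0.

Fix the vertex order a < b < c < d < e < f and write every simplex with vertices in increasing order. Then dim K = 2 and the simplices of K are:

  0-simplices (6): a, b, c, d, e, f
  1-simplices (12): ab, ac, ad, ae, bc, bd, be, bf, cd, de, df, ef
  2-simplices (6): abc, abe, ade, bcd, bdf, def

so the chain groups are C_0 ≅ Z^6, C_1 ≅ Z^12, C_2 ≅ Z^6.

∂_1: C_1 → C_0 is given by ∂[p,q] = [q] − [p]. For instance
  ∂df = f − d.
The 6×12 boundary matrix has rank 5 and Smith normal form diag(1,1,1,1,1).

Boundary ∂_2: C_2 → C_1 acts by ∂[p,q,r] = [q,r] − [p,r] + [p,q]. For instance
  ∂def = ef − df + de,
  ∂abc = bc − ac + ab.
This gives a 12×6 integer matrix of rank 6; reducing to Smith normal form yields diagonal entries (1,1,1,1,1,1).

Computing H_k = (kernel of ∂_k) / (image of ∂_{k+1}):

  H_0: rank C_0 − rank ∂_1 = 6 − 5 = 1, and the invariant factors of ∂_1 are all 1, so H_0 ≅ Z.
  H_1: rank ker ∂_1 − rank ∂_2 = (12 − 5) − 6 = 1, and the invariant factors of ∂_2 are all 1, so H_1 ≅ Z.
  H_2: rank ker ∂_2 − rank ∂_3 = (6 − 6) − 0 = 0, and there is no ∂_3, so H_2 ≅ 0.

(K is a triangulation of the cylinder S^1 x I.)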